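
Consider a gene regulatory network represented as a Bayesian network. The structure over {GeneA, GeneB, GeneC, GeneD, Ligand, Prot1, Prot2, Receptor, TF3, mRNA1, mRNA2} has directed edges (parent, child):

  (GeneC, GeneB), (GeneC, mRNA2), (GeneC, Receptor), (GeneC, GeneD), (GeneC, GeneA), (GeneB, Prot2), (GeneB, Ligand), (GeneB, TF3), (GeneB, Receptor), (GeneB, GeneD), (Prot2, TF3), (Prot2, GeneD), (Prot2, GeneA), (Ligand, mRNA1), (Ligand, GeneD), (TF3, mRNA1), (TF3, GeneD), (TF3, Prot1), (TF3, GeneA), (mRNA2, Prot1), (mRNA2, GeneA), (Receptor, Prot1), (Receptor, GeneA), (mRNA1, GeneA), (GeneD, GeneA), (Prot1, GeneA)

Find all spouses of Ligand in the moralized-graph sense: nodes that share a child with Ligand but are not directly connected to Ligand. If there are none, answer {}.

Children of Ligand: GeneD, mRNA1.
  parents(mRNA1) \ {Ligand} = {TF3}.
  GeneD also has parents GeneB, GeneC, Prot2, TF3.
Excluding nodes already adjacent to Ligand (GeneB, GeneD, mRNA1), the co-parent-only contribution is {GeneC, Prot2, TF3}.

{GeneC, Prot2, TF3}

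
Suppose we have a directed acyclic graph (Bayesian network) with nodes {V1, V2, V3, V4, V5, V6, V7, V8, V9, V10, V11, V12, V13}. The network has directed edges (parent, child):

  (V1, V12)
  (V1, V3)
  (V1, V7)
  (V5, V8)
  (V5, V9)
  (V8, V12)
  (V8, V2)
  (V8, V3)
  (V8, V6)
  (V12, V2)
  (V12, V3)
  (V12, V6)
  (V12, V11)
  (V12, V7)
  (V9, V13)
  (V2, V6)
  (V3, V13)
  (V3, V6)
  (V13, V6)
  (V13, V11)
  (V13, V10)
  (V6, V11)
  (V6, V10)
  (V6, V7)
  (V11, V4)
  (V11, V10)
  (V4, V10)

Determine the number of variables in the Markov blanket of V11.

A node's Markov blanket = Pa ∪ Ch ∪ (parents of Ch other than the node itself).
Ch(V11) = {V4, V10}.
Pa(V11) = {V6, V12, V13}.
Other parents of V11's children:
  V4: no additional parents.
  parents(V10) \ {V11} = {V4, V6, V13}.
MB(V11) = {V4, V6, V10, V12, V13}, which has 5 nodes.

5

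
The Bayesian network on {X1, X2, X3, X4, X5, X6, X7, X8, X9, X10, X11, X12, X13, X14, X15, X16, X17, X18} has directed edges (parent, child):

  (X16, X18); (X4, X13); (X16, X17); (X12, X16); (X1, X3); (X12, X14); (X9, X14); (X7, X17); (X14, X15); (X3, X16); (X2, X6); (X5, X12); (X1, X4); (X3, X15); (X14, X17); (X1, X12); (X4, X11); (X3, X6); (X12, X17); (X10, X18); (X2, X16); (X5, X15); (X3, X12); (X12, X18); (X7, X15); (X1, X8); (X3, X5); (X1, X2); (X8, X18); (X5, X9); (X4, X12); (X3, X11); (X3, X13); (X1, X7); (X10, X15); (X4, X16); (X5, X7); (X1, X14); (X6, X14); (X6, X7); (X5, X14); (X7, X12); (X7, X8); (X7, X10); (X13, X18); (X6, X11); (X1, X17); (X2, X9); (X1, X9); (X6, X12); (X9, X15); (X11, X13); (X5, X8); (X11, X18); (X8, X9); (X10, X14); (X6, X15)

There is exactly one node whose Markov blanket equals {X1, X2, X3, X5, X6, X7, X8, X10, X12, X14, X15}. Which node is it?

The target node must have every member of {X1, X2, X3, X5, X6, X7, X8, X10, X12, X14, X15} as a parent, child, or co-parent, and no others.
Parents of X9: X1, X2, X5, X8; children: X14, X15; co-parents: X1, X3, X5, X6, X7, X10, X12, X14.
These exactly cover the given set, so the node is X9.

X9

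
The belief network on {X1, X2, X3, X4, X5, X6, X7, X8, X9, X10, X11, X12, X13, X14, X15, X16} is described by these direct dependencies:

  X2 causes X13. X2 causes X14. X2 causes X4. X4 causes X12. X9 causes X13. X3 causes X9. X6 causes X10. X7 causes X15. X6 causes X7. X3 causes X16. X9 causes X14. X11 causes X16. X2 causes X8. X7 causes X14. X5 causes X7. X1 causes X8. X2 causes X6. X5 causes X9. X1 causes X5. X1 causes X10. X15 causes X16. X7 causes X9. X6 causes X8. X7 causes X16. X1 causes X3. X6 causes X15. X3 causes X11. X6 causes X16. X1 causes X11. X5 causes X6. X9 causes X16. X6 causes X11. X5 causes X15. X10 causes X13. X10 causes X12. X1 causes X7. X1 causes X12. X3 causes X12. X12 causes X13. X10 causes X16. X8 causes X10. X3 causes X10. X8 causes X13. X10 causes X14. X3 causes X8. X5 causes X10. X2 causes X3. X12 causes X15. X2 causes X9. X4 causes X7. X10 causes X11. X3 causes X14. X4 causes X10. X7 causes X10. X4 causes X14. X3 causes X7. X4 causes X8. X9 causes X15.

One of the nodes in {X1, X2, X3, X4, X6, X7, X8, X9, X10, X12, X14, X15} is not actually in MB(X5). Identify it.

Parents of X5: X1.
Children of X5: X6, X7, X9, X10, X15.
Other parents of X5's children:
  X6: X2
  X7: X1, X3, X4, X6
  X9: X2, X3, X7
  X10: X1, X3, X4, X6, X7, X8
  X15: X6, X7, X9, X12
MB(X5) = {X1, X2, X3, X4, X6, X7, X8, X9, X10, X12, X15}.
X14 is neither a parent, child, nor co-parent of X5, so it does not belong.

X14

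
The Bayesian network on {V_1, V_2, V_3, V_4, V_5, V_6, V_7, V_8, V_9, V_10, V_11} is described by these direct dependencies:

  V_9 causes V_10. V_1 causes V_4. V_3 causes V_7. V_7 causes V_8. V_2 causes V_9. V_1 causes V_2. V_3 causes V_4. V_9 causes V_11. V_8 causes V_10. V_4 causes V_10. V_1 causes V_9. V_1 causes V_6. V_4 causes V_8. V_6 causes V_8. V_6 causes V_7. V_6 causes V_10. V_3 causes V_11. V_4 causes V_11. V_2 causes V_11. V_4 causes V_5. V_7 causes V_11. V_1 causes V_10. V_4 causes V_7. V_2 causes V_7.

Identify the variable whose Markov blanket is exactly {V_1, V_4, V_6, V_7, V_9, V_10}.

The target node must have every member of {V_1, V_4, V_6, V_7, V_9, V_10} as a parent, child, or co-parent, and no others.
Parents of V_8: V_4, V_6, V_7; children: V_10; co-parents: V_1, V_4, V_6, V_9.
These exactly cover the given set, so the node is V_8.

V_8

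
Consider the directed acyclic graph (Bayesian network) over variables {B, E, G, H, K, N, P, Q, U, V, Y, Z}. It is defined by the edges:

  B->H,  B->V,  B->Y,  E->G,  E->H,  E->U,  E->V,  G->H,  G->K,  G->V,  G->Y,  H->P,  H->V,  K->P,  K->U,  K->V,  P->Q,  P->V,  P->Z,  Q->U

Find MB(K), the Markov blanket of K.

{B, E, G, H, P, Q, U, V}

The Markov blanket of a node is its parents, its children, and the other parents of its children.
Pa(K) = {G}.
Ch(K) = {P, U, V}.
Parents of each child, excluding K:
  P: H
  U: E, Q
  V: B, E, G, H, P
Taking the union gives {B, E, G, H, P, Q, U, V}.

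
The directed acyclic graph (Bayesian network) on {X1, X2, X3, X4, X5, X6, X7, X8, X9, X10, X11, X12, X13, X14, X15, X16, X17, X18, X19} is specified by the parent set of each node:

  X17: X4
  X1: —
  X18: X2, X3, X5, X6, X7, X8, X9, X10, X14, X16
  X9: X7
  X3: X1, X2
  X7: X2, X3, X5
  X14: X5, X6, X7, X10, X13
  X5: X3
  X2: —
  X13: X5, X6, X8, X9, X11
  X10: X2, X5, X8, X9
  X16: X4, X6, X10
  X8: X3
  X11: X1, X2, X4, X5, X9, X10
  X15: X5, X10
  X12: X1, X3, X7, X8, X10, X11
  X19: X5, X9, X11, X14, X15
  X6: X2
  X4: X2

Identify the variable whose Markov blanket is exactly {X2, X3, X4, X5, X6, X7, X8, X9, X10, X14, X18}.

The target node must have every member of {X2, X3, X4, X5, X6, X7, X8, X9, X10, X14, X18} as a parent, child, or co-parent, and no others.
Parents of X16: X4, X6, X10; children: X18; co-parents: X2, X3, X5, X6, X7, X8, X9, X10, X14.
These exactly cover the given set, so the node is X16.

X16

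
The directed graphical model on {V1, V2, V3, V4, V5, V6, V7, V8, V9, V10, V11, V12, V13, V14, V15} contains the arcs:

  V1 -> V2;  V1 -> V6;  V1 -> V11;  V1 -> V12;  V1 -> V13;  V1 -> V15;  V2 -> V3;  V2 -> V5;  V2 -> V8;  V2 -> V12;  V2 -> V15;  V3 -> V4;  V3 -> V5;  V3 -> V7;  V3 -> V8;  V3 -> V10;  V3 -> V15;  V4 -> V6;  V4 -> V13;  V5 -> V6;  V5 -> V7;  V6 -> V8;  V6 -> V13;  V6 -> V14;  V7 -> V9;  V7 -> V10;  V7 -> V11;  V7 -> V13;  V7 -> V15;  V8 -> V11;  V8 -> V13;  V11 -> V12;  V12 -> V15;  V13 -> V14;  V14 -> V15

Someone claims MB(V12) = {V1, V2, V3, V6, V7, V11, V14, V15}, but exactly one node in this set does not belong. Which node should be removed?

A node's Markov blanket = Pa ∪ Ch ∪ (parents of Ch other than the node itself).
Pa(V12) = {V1, V2, V11}.
Children of V12: V15.
For each child, the remaining parents (spouses of V12):
  V15 also has parents V1, V2, V3, V7, V14.
MB(V12) = {V1, V2, V3, V7, V11, V14, V15}.
V6 is neither a parent, child, nor co-parent of V12, so it does not belong.

V6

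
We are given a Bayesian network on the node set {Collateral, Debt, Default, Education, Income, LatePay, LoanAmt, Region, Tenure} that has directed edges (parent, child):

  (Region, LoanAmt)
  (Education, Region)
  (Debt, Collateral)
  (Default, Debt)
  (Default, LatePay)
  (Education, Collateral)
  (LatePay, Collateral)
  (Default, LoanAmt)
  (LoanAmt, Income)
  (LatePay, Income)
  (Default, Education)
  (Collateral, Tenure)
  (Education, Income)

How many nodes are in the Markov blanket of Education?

Parents of Education: Default.
Ch(Education) = {Collateral, Income, Region}.
For each child, the remaining parents (spouses of Education):
  Collateral also has parents Debt, LatePay.
  Region has no other parent.
  Income's other parents are LatePay, LoanAmt.
MB(Education) = {Collateral, Debt, Default, Income, LatePay, LoanAmt, Region}, which has 7 nodes.

7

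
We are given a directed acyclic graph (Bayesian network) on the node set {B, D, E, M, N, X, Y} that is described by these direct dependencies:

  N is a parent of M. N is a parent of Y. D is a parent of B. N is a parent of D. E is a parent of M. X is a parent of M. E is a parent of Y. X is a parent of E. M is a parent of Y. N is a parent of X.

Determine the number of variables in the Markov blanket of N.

The Markov blanket of a node is its parents, its children, and the other parents of its children.
Parents of N: none.
Children of N: D, M, X, Y.
Co-parents of N (other parents of its children):
  X: —
  M: E, X
  Y: E, M
  D: —
MB(N) = {D, E, M, X, Y}, which has 5 nodes.

5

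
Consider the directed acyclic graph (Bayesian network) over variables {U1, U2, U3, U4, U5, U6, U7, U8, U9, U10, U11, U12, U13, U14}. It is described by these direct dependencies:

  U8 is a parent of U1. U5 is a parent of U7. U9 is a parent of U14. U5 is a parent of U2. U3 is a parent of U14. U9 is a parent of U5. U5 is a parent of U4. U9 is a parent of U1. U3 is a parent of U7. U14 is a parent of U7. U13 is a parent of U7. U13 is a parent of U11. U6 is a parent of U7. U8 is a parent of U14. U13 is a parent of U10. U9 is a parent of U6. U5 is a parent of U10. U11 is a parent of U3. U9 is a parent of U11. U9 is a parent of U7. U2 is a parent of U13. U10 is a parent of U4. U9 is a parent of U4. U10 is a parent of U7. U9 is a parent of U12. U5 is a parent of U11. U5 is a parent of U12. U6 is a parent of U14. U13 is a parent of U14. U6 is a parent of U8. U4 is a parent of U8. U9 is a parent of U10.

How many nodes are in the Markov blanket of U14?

8

Children of U14: U7.
Parents of U14: U3, U6, U8, U9, U13.
Parents of each child, excluding U14:
  U7's other parents are U3, U5, U6, U9, U10, U13.
MB(U14) = {U3, U5, U6, U7, U8, U9, U10, U13}, which has 8 nodes.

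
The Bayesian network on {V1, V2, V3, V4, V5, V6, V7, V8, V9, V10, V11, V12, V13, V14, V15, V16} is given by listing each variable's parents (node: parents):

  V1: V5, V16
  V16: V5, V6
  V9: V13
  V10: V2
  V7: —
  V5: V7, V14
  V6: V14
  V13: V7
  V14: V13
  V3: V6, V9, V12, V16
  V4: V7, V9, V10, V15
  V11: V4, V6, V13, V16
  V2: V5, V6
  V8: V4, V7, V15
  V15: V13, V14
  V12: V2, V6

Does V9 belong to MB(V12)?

V9 is a co-parent of V12: both are parents of V3.
So V9 ∈ MB(V12).

Yes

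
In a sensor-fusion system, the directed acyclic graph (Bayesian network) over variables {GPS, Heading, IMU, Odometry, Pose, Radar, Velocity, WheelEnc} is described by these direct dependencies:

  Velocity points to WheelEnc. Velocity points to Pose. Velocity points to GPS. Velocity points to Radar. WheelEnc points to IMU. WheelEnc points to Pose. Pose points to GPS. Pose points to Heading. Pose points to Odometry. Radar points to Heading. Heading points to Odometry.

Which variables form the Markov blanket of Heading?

{Odometry, Pose, Radar}

Recall MB(v) = parents ∪ children ∪ spouses, where spouses are the other parents of v's children.
Heading has parents Pose, Radar.
Ch(Heading) = {Odometry}.
Co-parents of Heading (other parents of its children):
  Odometry's other parent is Pose.
Taking the union gives {Odometry, Pose, Radar}.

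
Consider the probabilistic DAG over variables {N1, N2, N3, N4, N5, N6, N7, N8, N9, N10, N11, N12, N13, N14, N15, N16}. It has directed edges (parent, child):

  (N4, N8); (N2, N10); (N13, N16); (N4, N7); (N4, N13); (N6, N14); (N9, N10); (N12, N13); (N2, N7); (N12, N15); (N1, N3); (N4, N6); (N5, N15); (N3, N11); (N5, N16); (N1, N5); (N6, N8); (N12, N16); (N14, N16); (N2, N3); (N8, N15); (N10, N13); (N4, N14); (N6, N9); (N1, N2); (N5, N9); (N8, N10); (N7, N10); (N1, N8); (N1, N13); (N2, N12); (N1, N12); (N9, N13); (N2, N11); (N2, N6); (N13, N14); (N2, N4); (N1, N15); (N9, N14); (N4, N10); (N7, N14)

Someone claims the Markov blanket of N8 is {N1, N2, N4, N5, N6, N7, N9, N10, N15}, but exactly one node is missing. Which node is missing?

Children of N8: N10, N15.
N8 has parents N1, N4, N6.
Parents of each child, excluding N8:
  N10: N2, N4, N7, N9
  N15: N1, N5, N12
MB(N8) = {N1, N2, N4, N5, N6, N7, N9, N10, N12, N15}.
Comparing with the claimed set, N12 is missing.

N12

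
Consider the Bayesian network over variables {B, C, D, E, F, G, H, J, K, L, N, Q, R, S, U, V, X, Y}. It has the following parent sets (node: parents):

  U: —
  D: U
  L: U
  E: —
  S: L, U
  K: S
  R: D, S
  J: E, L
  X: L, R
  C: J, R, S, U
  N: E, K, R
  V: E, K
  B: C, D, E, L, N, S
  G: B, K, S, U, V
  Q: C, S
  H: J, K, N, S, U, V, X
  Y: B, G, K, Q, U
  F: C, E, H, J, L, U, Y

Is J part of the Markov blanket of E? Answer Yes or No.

J is a child of E.
So J ∈ MB(E).

Yes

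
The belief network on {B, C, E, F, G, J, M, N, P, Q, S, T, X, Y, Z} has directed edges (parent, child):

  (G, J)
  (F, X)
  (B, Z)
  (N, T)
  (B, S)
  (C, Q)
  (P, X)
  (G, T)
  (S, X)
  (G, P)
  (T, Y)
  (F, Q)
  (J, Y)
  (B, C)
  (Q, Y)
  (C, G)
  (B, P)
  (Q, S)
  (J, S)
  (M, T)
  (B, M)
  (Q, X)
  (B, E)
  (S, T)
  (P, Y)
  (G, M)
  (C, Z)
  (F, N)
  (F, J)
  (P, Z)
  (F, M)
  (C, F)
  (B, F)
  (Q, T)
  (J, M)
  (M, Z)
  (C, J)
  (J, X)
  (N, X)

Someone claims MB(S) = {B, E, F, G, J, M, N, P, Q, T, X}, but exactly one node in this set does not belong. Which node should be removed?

E

The Markov blanket of a node is its parents, its children, and the other parents of its children.
S's parents: B, J, Q.
Children of S: T, X.
Other parents of S's children:
  T's other parents are G, M, N, Q.
  parents(X) \ {S} = {F, J, N, P, Q}.
MB(S) = {B, F, G, J, M, N, P, Q, T, X}.
E is neither a parent, child, nor co-parent of S, so it does not belong.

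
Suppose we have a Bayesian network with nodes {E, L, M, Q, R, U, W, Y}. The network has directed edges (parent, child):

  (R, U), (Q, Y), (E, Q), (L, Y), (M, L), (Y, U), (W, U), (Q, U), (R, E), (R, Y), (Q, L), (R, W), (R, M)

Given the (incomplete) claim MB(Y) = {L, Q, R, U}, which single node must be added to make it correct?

A node's Markov blanket = Pa ∪ Ch ∪ (parents of Ch other than the node itself).
Ch(Y) = {U}.
Y's parents: L, Q, R.
Other parents of Y's children:
  U's other parents are Q, R, W.
MB(Y) = {L, Q, R, U, W}.
Comparing with the claimed set, W is missing.

W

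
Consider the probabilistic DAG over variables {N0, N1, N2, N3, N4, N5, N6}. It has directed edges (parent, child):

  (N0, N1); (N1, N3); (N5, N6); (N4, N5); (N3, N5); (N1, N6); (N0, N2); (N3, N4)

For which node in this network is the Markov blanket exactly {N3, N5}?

N4

The target node must have every member of {N3, N5} as a parent, child, or co-parent, and no others.
Parents of N4: N3; children: N5; co-parents: N3.
These exactly cover the given set, so the node is N4.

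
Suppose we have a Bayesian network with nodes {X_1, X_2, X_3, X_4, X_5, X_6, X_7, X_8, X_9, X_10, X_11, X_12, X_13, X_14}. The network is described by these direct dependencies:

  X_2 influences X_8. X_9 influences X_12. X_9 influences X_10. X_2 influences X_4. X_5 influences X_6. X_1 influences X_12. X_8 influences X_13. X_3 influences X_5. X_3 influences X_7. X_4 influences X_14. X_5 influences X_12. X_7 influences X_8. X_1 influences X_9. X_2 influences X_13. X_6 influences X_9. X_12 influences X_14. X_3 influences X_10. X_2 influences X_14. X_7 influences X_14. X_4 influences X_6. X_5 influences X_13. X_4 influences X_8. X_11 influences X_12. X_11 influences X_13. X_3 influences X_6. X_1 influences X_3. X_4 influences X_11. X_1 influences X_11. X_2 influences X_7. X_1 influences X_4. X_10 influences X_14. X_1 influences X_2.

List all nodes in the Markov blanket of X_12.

Parents of X_12: X_1, X_5, X_9, X_11.
X_12's children: X_14.
Co-parents of X_12 (other parents of its children):
  X_14 also has parents X_2, X_4, X_7, X_10.
So the Markov blanket of X_12 is {X_1, X_2, X_4, X_5, X_7, X_9, X_10, X_11, X_14}.

{X_1, X_2, X_4, X_5, X_7, X_9, X_10, X_11, X_14}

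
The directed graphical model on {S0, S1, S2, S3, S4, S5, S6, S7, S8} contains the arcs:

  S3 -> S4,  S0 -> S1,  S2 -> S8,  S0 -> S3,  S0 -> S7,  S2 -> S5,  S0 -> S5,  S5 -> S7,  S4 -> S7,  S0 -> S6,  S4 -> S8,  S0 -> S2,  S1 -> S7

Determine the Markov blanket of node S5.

{S0, S1, S2, S4, S7}

Children of S5: S7.
S5's parents: S0, S2.
Parents of each child, excluding S5:
  S7: S0, S1, S4
So the Markov blanket of S5 is {S0, S1, S2, S4, S7}.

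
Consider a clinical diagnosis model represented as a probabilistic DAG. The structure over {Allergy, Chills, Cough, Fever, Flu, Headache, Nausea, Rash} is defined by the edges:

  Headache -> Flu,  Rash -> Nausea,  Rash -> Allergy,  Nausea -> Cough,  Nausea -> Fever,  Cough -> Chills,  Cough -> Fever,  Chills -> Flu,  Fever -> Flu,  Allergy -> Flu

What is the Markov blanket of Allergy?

Parents of Allergy: Rash.
Allergy has child Flu.
Co-parents of Allergy (other parents of its children):
  Flu's other parents are Chills, Fever, Headache.
Taking the union gives {Chills, Fever, Flu, Headache, Rash}.

{Chills, Fever, Flu, Headache, Rash}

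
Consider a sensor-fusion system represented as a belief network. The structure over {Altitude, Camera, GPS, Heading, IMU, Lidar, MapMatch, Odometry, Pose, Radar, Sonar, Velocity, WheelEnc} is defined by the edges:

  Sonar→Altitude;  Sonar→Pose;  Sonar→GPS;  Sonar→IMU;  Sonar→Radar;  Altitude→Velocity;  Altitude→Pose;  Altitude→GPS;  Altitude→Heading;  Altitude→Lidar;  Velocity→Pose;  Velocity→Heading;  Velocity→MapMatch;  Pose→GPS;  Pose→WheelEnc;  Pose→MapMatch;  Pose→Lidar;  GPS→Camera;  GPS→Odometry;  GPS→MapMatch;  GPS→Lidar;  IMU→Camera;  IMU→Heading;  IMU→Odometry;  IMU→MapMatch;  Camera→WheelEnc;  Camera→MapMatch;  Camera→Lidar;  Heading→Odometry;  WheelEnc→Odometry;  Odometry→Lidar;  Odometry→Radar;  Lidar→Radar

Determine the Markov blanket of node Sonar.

The Markov blanket of a node is its parents, its children, and the other parents of its children.
Children of Sonar: Altitude, GPS, IMU, Pose, Radar.
Sonar has no parents.
Co-parents of Sonar (other parents of its children):
  Altitude: —
  Pose: Altitude, Velocity
  GPS: Altitude, Pose
  IMU: —
  Radar: Lidar, Odometry
Taking the union gives {Altitude, GPS, IMU, Lidar, Odometry, Pose, Radar, Velocity}.

{Altitude, GPS, IMU, Lidar, Odometry, Pose, Radar, Velocity}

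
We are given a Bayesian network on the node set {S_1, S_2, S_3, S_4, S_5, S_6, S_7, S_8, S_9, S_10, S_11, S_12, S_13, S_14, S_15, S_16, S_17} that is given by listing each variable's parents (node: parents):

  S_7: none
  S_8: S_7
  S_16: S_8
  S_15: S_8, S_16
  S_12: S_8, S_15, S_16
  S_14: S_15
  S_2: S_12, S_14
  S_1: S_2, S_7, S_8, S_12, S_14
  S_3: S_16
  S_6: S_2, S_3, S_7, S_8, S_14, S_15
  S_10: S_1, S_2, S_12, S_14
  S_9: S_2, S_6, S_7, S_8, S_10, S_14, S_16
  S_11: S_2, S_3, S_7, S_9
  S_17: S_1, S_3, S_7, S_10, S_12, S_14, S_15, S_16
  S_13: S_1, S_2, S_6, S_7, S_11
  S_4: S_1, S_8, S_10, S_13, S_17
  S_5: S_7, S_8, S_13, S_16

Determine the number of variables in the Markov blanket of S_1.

Recall MB(v) = parents ∪ children ∪ spouses, where spouses are the other parents of v's children.
Parents of S_1: S_2, S_7, S_8, S_12, S_14.
Children of S_1: S_4, S_10, S_13, S_17.
Other parents of S_1's children:
  parents(S_10) \ {S_1} = {S_2, S_12, S_14}.
  S_17's other parents are S_3, S_7, S_10, S_12, S_14, S_15, S_16.
  parents(S_13) \ {S_1} = {S_2, S_6, S_7, S_11}.
  parents(S_4) \ {S_1} = {S_8, S_10, S_13, S_17}.
MB(S_1) = {S_2, S_3, S_4, S_6, S_7, S_8, S_10, S_11, S_12, S_13, S_14, S_15, S_16, S_17}, which has 14 nodes.

14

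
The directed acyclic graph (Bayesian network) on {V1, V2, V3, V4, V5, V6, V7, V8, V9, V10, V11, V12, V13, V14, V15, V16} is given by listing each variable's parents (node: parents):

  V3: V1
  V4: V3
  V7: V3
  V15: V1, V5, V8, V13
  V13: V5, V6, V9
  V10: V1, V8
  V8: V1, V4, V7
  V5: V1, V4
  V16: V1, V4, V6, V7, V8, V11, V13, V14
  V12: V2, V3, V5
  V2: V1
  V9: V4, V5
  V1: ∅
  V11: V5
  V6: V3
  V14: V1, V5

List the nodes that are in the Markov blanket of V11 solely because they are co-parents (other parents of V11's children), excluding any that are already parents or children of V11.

{V1, V4, V6, V7, V8, V13, V14}

Children of V11: V16.
  parents(V16) \ {V11} = {V1, V4, V6, V7, V8, V13, V14}.
Excluding nodes already adjacent to V11 (V5, V16), the co-parent-only contribution is {V1, V4, V6, V7, V8, V13, V14}.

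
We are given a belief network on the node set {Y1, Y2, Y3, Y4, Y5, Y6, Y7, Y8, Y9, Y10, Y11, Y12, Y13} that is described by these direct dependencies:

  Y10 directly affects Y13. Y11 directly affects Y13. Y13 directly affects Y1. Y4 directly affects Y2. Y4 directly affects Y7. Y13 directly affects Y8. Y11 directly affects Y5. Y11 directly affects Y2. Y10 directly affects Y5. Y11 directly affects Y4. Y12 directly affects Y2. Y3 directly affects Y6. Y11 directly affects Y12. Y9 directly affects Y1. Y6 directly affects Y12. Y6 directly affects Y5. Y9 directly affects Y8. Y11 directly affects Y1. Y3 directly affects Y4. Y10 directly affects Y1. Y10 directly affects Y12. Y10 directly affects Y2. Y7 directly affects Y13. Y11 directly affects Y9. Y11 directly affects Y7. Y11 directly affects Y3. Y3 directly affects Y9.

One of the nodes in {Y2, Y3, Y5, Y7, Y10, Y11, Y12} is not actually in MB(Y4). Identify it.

By definition, MB(Y4) is built from Y4's parents, Y4's children, and the co-parents of Y4.
Parents of Y4: Y3, Y11.
Y4's children: Y2, Y7.
For each child, the remaining parents (spouses of Y4):
  Y7: Y11
  Y2: Y10, Y11, Y12
MB(Y4) = {Y2, Y3, Y7, Y10, Y11, Y12}.
Y5 is neither a parent, child, nor co-parent of Y4, so it does not belong.

Y5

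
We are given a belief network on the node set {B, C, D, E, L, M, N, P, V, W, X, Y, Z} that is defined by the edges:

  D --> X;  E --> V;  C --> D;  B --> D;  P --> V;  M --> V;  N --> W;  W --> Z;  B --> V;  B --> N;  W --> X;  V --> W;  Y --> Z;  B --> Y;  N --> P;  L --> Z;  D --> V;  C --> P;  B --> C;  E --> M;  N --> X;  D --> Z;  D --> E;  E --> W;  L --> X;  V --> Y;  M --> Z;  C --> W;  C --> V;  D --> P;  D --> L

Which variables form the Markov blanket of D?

{B, C, E, L, M, N, P, V, W, X, Y, Z}

Parents of D: B, C.
Ch(D) = {E, L, P, V, X, Z}.
Other parents of D's children:
  E: no additional parents.
  L has no other parent.
  P's other parents are C, N.
  V also has parents B, C, E, M, P.
  parents(X) \ {D} = {L, N, W}.
  parents(Z) \ {D} = {L, M, W, Y}.
MB(D) = {B, C, E, L, M, N, P, V, W, X, Y, Z}.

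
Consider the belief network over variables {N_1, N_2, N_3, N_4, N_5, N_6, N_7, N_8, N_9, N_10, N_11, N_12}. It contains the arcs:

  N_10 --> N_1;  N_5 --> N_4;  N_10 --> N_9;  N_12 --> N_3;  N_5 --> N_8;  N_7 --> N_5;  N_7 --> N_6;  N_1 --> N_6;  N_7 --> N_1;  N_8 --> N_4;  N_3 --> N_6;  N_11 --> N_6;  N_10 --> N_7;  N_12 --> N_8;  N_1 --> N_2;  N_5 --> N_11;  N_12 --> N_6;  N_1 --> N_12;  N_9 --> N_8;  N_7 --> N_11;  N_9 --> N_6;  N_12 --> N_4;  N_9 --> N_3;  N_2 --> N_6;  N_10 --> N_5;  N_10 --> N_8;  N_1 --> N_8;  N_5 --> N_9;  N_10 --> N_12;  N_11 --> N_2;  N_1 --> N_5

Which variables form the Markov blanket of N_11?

N_11 has parents N_5, N_7.
N_11's children: N_2, N_6.
Other parents of N_11's children:
  N_2's other parent is N_1.
  N_6 also has parents N_1, N_2, N_3, N_7, N_9, N_12.
Taking the union gives {N_1, N_2, N_3, N_5, N_6, N_7, N_9, N_12}.

{N_1, N_2, N_3, N_5, N_6, N_7, N_9, N_12}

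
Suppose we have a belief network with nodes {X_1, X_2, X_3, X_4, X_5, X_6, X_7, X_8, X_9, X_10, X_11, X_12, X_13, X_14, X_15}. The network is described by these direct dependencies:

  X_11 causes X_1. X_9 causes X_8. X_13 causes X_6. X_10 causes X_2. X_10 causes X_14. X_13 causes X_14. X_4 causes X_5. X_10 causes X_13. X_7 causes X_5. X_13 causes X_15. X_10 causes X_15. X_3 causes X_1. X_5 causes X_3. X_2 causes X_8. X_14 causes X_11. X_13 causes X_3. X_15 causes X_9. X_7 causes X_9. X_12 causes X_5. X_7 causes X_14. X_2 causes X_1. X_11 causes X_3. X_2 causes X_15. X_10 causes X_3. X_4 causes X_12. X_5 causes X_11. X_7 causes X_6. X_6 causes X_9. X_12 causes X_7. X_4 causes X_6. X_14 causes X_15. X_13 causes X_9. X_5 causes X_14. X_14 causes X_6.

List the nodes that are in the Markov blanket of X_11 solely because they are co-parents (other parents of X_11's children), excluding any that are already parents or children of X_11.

{X_2, X_10, X_13}

Children of X_11: X_1, X_3.
  X_3 also has parents X_5, X_10, X_13.
  parents(X_1) \ {X_11} = {X_2, X_3}.
Excluding nodes already adjacent to X_11 (X_1, X_3, X_5, X_14), the co-parent-only contribution is {X_2, X_10, X_13}.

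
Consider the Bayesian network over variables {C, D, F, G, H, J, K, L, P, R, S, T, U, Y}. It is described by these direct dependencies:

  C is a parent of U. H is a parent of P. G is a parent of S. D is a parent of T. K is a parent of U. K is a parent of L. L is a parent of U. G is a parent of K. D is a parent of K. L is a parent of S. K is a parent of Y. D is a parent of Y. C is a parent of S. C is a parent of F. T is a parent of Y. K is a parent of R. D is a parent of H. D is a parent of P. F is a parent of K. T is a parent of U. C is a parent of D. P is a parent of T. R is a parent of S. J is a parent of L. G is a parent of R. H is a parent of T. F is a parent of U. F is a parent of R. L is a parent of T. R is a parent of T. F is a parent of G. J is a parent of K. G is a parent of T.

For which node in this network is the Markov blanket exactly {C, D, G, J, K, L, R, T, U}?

The target node must have every member of {C, D, G, J, K, L, R, T, U} as a parent, child, or co-parent, and no others.
Parents of F: C; children: G, K, R, U; co-parents: C, D, G, J, K, L, T.
These exactly cover the given set, so the node is F.

F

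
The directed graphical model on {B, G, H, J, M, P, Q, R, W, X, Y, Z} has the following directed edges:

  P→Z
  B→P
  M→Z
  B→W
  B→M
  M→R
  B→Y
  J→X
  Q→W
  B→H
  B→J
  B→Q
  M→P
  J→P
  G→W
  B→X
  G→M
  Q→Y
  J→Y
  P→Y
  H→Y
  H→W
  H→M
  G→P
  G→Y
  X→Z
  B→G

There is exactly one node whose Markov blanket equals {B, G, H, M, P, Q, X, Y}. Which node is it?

The target node must have every member of {B, G, H, M, P, Q, X, Y} as a parent, child, or co-parent, and no others.
Parents of J: B; children: P, X, Y; co-parents: B, G, H, M, P, Q.
These exactly cover the given set, so the node is J.

J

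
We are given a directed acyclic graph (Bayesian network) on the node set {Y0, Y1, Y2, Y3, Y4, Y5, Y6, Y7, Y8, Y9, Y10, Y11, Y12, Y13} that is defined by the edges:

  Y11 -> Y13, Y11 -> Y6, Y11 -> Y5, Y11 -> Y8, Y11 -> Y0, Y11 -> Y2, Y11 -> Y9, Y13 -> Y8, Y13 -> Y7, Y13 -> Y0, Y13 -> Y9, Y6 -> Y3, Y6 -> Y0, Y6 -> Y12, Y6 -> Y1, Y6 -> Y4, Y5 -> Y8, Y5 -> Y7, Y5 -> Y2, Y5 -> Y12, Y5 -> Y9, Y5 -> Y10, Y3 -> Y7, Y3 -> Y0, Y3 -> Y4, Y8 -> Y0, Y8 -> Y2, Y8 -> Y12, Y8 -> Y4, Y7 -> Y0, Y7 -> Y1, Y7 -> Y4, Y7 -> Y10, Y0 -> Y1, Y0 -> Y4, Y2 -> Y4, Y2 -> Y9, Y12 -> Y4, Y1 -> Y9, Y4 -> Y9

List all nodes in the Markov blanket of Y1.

The Markov blanket of a node is its parents, its children, and the other parents of its children.
Parents of Y1: Y0, Y6, Y7.
Ch(Y1) = {Y9}.
Other parents of Y1's children:
  Y9: Y2, Y4, Y5, Y11, Y13
Union: {Y0, Y6, Y7} ∪ {Y9} ∪ {Y2, Y4, Y5, Y11, Y13} = {Y0, Y2, Y4, Y5, Y6, Y7, Y9, Y11, Y13}.

{Y0, Y2, Y4, Y5, Y6, Y7, Y9, Y11, Y13}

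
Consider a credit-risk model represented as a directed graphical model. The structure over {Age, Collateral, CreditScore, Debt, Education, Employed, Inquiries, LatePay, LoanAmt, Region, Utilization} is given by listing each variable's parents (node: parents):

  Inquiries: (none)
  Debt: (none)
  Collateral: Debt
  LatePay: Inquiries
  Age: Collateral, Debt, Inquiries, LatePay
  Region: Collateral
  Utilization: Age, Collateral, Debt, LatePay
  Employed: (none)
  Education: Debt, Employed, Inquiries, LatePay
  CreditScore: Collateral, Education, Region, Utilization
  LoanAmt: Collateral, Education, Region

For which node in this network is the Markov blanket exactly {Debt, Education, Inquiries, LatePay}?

Employed

The target node must have every member of {Debt, Education, Inquiries, LatePay} as a parent, child, or co-parent, and no others.
Parents of Employed: none; children: Education; co-parents: Debt, Inquiries, LatePay.
These exactly cover the given set, so the node is Employed.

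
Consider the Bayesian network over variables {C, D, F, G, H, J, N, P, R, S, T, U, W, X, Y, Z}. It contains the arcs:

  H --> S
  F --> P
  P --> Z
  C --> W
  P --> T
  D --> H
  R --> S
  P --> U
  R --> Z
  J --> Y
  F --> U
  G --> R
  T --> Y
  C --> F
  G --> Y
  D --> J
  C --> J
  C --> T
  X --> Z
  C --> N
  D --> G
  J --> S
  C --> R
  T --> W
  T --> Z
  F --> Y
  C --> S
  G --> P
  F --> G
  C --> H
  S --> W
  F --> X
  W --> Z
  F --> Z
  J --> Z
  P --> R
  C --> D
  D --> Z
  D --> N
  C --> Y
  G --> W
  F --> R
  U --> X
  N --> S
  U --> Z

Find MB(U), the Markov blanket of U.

{D, F, J, P, R, T, W, X, Z}

Parents of U: F, P.
Children of U: X, Z.
Co-parents of U (other parents of its children):
  X also has parent F.
  Z's other parents are D, F, J, P, R, T, W, X.
So the Markov blanket of U is {D, F, J, P, R, T, W, X, Z}.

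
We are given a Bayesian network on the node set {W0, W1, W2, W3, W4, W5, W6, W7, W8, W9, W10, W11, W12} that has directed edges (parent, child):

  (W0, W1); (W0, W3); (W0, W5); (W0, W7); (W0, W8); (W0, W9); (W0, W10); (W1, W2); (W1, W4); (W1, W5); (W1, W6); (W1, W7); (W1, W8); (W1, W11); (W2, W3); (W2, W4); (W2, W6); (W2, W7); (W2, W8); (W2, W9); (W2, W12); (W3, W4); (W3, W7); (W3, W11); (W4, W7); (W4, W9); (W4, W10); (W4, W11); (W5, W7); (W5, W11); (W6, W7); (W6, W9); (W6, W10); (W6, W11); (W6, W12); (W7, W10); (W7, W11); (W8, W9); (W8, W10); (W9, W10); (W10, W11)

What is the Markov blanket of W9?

{W0, W2, W4, W6, W7, W8, W10}

By definition, MB(W9) is built from W9's parents, W9's children, and the co-parents of W9.
W9 has child W10.
Parents of W9: W0, W2, W4, W6, W8.
Co-parents of W9 (other parents of its children):
  W10: W0, W4, W6, W7, W8
Taking the union gives {W0, W2, W4, W6, W7, W8, W10}.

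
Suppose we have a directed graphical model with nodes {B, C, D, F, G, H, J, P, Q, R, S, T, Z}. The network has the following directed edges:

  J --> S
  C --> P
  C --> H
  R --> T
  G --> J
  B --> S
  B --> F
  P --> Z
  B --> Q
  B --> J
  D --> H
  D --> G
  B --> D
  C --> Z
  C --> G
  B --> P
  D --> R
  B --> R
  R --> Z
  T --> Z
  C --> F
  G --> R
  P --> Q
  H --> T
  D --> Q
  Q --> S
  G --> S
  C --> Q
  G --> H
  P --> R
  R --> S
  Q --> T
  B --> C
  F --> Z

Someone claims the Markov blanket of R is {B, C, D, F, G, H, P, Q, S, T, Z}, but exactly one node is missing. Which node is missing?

A node's Markov blanket = Pa ∪ Ch ∪ (parents of Ch other than the node itself).
Pa(R) = {B, D, G, P}.
Children of R: S, T, Z.
Other parents of R's children:
  parents(S) \ {R} = {B, G, J, Q}.
  T also has parents H, Q.
  Z's other parents are C, F, P, T.
MB(R) = {B, C, D, F, G, H, J, P, Q, S, T, Z}.
Comparing with the claimed set, J is missing.

J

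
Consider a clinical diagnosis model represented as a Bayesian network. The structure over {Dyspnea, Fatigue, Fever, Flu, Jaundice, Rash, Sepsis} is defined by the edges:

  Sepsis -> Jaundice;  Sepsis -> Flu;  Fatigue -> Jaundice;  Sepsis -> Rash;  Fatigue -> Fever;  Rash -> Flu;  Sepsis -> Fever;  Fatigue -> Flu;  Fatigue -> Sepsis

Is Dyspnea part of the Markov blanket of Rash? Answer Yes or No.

Children of Rash: Flu.
Pa(Rash) = {Sepsis}.
Other parents of Rash's children:
  Flu's other parents are Fatigue, Sepsis.
MB(Rash) = {Fatigue, Flu, Sepsis}; Dyspnea is not in this set.

No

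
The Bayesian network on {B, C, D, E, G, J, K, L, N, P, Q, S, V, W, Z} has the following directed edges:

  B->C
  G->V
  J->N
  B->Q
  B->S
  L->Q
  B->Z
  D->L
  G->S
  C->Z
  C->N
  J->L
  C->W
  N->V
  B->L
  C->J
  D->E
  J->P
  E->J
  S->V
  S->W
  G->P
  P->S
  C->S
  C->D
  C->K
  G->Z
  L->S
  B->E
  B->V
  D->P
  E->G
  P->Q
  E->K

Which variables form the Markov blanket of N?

Pa(N) = {C, J}.
Children of N: V.
Other parents of N's children:
  V: B, G, S
Union: {C, J} ∪ {V} ∪ {B, G, S} = {B, C, G, J, S, V}.

{B, C, G, J, S, V}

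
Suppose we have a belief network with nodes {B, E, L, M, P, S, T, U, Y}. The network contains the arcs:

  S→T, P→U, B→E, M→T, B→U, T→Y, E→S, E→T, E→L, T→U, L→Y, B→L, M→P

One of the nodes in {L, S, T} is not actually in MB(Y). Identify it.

A node's Markov blanket = Pa ∪ Ch ∪ (parents of Ch other than the node itself).
Y's children: none.
Pa(Y) = {L, T}.
Y has no children, so there are no co-parents.
MB(Y) = {L, T}.
S is neither a parent, child, nor co-parent of Y, so it does not belong.

S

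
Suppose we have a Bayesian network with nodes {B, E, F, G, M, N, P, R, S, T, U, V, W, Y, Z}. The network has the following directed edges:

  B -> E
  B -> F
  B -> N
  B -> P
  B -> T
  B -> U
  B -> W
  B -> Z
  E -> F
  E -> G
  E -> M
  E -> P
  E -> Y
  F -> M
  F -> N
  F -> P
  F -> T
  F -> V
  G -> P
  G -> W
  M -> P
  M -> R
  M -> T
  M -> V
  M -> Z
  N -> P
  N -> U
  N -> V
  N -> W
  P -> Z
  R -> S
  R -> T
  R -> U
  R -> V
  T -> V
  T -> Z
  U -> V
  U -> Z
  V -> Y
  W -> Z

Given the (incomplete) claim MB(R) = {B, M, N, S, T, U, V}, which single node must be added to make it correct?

R has children S, T, U, V.
Parents of R: M.
Other parents of R's children:
  S: no additional parents.
  parents(T) \ {R} = {B, F, M}.
  U also has parents B, N.
  V also has parents F, M, N, T, U.
MB(R) = {B, F, M, N, S, T, U, V}.
Comparing with the claimed set, F is missing.

F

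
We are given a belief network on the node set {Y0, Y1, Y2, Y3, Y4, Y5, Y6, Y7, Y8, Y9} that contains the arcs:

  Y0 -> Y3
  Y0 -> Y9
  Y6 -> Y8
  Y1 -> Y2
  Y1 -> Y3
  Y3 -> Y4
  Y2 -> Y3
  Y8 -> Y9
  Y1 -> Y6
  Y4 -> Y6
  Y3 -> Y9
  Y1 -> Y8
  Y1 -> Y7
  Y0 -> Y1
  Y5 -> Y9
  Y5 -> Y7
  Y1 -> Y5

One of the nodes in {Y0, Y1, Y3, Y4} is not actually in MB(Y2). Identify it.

Y4

A node's Markov blanket = Pa ∪ Ch ∪ (parents of Ch other than the node itself).
Pa(Y2) = {Y1}.
Y2 has child Y3.
Co-parents of Y2 (other parents of its children):
  Y3 also has parents Y0, Y1.
MB(Y2) = {Y0, Y1, Y3}.
Y4 is neither a parent, child, nor co-parent of Y2, so it does not belong.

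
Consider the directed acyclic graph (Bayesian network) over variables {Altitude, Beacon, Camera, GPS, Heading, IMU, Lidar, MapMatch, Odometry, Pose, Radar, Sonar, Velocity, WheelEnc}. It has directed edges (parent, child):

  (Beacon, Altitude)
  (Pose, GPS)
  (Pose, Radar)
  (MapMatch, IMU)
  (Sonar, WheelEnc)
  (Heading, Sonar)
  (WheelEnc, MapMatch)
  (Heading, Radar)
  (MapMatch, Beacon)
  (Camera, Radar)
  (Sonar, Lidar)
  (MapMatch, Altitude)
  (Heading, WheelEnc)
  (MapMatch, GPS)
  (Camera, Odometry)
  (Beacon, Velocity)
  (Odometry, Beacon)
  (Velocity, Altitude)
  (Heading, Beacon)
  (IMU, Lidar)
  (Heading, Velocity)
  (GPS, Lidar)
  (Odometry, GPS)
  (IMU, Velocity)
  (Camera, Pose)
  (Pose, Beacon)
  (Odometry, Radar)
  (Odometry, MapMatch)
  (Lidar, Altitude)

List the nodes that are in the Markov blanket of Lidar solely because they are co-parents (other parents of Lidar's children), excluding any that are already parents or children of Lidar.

Children of Lidar: Altitude.
  Altitude's other parents are Beacon, MapMatch, Velocity.
Excluding nodes already adjacent to Lidar (Altitude, GPS, IMU, Sonar), the co-parent-only contribution is {Beacon, MapMatch, Velocity}.

{Beacon, MapMatch, Velocity}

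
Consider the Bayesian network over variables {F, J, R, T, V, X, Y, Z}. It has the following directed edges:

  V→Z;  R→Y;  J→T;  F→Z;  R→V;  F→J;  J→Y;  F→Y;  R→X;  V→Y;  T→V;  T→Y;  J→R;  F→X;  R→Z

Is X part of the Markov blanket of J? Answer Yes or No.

No

The Markov blanket of a node is its parents, its children, and the other parents of its children.
J has parent F.
J has children R, T, Y.
Parents of each child, excluding J:
  R: —
  T: —
  Y: F, R, T, V
MB(J) = {F, R, T, V, Y}; X is not in this set.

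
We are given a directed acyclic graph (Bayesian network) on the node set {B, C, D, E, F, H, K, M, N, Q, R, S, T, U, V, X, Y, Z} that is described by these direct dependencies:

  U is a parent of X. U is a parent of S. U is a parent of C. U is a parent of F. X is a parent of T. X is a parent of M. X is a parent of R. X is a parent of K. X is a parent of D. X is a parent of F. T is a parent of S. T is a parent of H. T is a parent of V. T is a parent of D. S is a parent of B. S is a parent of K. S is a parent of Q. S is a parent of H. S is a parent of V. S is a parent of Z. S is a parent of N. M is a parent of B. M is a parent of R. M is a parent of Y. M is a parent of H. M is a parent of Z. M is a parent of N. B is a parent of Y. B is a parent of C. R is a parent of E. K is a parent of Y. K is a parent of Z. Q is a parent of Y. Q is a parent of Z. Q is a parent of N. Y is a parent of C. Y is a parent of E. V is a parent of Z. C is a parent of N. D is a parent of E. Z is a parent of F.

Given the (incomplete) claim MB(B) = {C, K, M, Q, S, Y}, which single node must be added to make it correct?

Ch(B) = {C, Y}.
B has parents M, S.
Other parents of B's children:
  parents(Y) \ {B} = {K, M, Q}.
  parents(C) \ {B} = {U, Y}.
MB(B) = {C, K, M, Q, S, U, Y}.
Comparing with the claimed set, U is missing.

U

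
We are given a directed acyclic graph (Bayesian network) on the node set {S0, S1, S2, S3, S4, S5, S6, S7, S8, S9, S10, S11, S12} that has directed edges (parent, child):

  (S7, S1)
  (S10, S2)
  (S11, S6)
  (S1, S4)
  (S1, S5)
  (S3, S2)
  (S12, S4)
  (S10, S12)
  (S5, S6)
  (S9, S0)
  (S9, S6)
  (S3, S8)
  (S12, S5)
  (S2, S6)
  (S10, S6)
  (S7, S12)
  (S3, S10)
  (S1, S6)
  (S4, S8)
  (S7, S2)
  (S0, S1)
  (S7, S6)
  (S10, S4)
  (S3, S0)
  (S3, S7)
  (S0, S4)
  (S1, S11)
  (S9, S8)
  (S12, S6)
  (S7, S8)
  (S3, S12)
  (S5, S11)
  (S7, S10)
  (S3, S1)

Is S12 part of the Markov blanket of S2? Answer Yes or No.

Yes

S12 is a co-parent of S2: both are parents of S6.
So S12 ∈ MB(S2).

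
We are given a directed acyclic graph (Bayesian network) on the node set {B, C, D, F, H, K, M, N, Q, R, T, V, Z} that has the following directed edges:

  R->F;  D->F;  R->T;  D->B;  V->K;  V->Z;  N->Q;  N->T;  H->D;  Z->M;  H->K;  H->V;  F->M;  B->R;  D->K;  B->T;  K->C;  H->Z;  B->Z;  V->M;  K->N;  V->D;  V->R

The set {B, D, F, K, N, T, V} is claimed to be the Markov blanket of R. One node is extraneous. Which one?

K

Parents of R: B, V.
R's children: F, T.
Other parents of R's children:
  F's other parent is D.
  T's other parents are B, N.
MB(R) = {B, D, F, N, T, V}.
K is neither a parent, child, nor co-parent of R, so it does not belong.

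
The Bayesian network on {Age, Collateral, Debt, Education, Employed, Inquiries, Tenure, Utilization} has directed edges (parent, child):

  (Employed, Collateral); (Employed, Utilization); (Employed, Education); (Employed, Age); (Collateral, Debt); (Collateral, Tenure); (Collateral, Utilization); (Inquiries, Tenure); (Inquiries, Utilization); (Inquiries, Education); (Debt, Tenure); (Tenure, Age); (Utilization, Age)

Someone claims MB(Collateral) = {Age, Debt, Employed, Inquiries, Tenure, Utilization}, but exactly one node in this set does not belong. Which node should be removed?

Collateral's children: Debt, Tenure, Utilization.
Parents of Collateral: Employed.
Other parents of Collateral's children:
  Debt has no other parent.
  Tenure also has parents Debt, Inquiries.
  Utilization's other parents are Employed, Inquiries.
MB(Collateral) = {Debt, Employed, Inquiries, Tenure, Utilization}.
Age is neither a parent, child, nor co-parent of Collateral, so it does not belong.

Age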